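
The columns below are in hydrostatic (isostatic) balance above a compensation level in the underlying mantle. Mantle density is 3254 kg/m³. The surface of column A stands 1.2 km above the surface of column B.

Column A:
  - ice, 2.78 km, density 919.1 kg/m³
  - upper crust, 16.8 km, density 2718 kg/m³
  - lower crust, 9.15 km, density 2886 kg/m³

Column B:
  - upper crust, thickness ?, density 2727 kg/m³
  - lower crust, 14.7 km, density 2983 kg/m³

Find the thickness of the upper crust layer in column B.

20.8 km

Take the compensation level at the base of the deeper column (depth z_c below the surface of column A) and equate Σ ρ_i t_i down to z_c; mantle fills any gap and the z_c terms cancel.
Column A: 2.78×919.1 + 16.8×2718 + 9.15×2886 + (z_c − 28.73)×3254
Column B: 1.2×0 + x×2727 + 14.7×2983 + (z_c − 1.2 − 14.7 − x)×3254
The z_c×3254 term appears on both sides and cancels. Collect the known terms of each column as K = Σ(ρt)_known − 3254 × (depth of known layers): K_A = 74624.398 − 3254×28.73 = −18863.022; K_B = 43850.1 − 3254×(1.2 + 14.7) = −7888.5.
Balance: K_A = K_B − x×(3254 − 2727), so x = (K_B − K_A)/(3254 − 2727) = 10974.5/527 = 20.8 km.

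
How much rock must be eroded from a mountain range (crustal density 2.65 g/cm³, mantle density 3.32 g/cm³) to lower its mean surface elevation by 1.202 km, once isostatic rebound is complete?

5.96 km

Net drop Δ = e − u = e − e ρ_c/ρ_m = e (ρ_m − ρ_c)/ρ_m.
e = Δ ρ_m/(ρ_m − ρ_c) = 1.202 km × 3.32/0.67 = 5.96 km.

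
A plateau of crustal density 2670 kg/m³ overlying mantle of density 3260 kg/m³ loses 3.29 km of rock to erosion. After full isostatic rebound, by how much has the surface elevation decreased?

0.595 km

Rebound u = e ρ_c/ρ_m = 3.29 km × 2670/3260 = 2.695 km.
Net surface drop = e − u = 3.29 km − 2.695 km = e (ρ_m − ρ_c)/ρ_m = 0.595 km.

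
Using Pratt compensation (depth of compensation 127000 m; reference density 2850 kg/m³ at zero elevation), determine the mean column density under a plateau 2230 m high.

2800 kg/m³

Pratt balance: ρ_ref D = ρ (D + h).
ρ = ρ_ref D/(D + h) = 2850 × 127000 m/(127000 m + 2230 m) = 2800 kg/m³.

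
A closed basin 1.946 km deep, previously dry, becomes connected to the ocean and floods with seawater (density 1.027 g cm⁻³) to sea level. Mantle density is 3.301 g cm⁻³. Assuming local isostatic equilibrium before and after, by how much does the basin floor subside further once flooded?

After flooding the water column is d + s deep. Its weight must equal the weight of mantle displaced by the extra subsidence s: (d + s) ρ_w = s ρ_m.
s = d ρ_w / (ρ_m − ρ_w) = 1.946 km × 1.027/(3.301 − 1.027) = 0.879 km.

0.879 km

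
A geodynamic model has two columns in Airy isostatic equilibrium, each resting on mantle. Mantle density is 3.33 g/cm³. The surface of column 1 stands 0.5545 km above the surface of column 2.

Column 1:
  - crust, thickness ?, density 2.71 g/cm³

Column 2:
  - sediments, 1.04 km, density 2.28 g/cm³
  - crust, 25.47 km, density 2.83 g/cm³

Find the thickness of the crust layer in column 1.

25.3 km

Take the compensation level at the base of the deeper column (depth z_c below the surface of column 1) and equate Σ ρ_i t_i down to z_c; mantle fills any gap and the z_c terms cancel.
Column 1: x×2.71 + (z_c − 0 − x)×3.33
Column 2: 0.5545×0 + 1.04×2.28 + 25.47×2.83 + (z_c − 0.5545 − 26.51)×3.33
The z_c×3.33 term appears on both sides and cancels. Collect the known terms of each column as K = Σ(ρt)_known − 3.33 × (depth of known layers): K_1 = 0 − 3.33×0 = 0; K_2 = 74.4513 − 3.33×(0.5545 + 26.51) = −15.673485.
Balance: K_1 − x×(3.33 − 2.71) = K_2, so x = (K_1 − K_2)/(3.33 − 2.71) = 15.6735/0.62 = 25.3 km.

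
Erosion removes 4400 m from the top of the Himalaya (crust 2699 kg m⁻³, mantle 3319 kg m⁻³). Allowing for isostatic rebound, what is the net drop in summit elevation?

Rebound u = e ρ_c/ρ_m = 4400 m × 2699/3319 = 3578 m.
Net surface drop = e − u = 4400 m − 3578 m = e (ρ_m − ρ_c)/ρ_m = 822 m.

822 m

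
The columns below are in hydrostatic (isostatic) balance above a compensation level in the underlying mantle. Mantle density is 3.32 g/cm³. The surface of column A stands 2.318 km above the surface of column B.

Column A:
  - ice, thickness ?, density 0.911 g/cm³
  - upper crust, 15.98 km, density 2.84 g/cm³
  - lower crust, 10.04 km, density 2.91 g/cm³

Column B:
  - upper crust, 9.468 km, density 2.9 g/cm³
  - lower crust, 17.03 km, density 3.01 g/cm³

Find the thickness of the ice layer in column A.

Take the compensation level at the base of the deeper column (depth z_c below the surface of column A) and equate Σ ρ_i t_i down to z_c; mantle fills any gap and the z_c terms cancel.
Column A: x×0.911 + 15.98×2.84 + 10.04×2.91 + (z_c − 26.02 − x)×3.32
Column B: 2.318×0 + 9.468×2.9 + 17.03×3.01 + (z_c − 2.318 − 26.498)×3.32
The z_c×3.32 term appears on both sides and cancels. Collect the known terms of each column as K = Σ(ρt)_known − 3.32 × (depth of known layers): K_A = 74.5996 − 3.32×26.02 = −11.7868; K_B = 78.7175 − 3.32×(2.318 + 26.498) = −16.95162.
Balance: K_A − x×(3.32 − 0.911) = K_B, so x = (K_A − K_B)/(3.32 − 0.911) = 5.16482/2.409 = 2.14 km.

2.14 km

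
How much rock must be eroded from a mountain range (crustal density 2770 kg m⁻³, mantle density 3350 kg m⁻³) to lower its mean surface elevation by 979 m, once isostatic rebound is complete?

5650 m

Net drop Δ = e − u = e − e ρ_c/ρ_m = e (ρ_m − ρ_c)/ρ_m.
e = Δ ρ_m/(ρ_m − ρ_c) = 979 m × 3350/580 = 5650 m.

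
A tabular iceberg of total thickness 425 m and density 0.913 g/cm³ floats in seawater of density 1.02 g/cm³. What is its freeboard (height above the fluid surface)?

Floating equilibrium: submerged depth d = t ρ_obj/ρ_fluid = 425 m × 0.913/1.02 = 380.4 m.
Freeboard = t − d = 425 m − 380.4 m = 44.6 m.

44.6 m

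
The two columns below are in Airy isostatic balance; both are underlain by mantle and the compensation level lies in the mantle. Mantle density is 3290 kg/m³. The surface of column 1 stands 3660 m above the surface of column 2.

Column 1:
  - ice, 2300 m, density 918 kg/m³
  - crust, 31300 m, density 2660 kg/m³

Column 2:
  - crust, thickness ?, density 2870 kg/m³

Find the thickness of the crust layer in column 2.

Take the compensation level at the base of the deeper column (depth z_c below the surface of column 1) and equate Σ ρ_i t_i down to z_c; mantle fills any gap and the z_c terms cancel.
Column 1: 2300×918 + 31300×2660 + (z_c − 33600)×3290
Column 2: 3660×0 + x×2870 + (z_c − 3660 − 0 − x)×3290
The z_c×3290 term appears on both sides and cancels. Collect the known terms of each column as K = Σ(ρt)_known − 3290 × (depth of known layers): K_1 = 85369400 − 3290×33600 = −25174600; K_2 = 0 − 3290×(3660 + 0) = −12041400.
Balance: K_1 = K_2 − x×(3290 − 2870), so x = (K_2 − K_1)/(3290 − 2870) = 13133200/420 = 31300 m.

31300 m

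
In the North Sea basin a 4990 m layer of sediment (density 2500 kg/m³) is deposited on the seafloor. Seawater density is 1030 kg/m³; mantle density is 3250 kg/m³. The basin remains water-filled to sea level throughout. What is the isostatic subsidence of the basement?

3300 m

Submarine loading: the sediment displaces seawater, and the subsidence is in turn flooded, so s (ρ_m − ρ_w) = t (ρ_sed − ρ_w).
s = 4990 m × (2500 − 1030) / (3250 − 1030) = 3300 m.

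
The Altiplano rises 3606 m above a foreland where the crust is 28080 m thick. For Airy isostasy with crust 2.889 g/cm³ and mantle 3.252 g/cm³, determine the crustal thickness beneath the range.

Root depth r = h ρ_c / (ρ_m − ρ_c) = 3606 m × 2.889 / 0.363 = 28700 m.
Total thickness = T + h + r = 28080 m + 3606 m + 28700 m = 60400 m.

60400 m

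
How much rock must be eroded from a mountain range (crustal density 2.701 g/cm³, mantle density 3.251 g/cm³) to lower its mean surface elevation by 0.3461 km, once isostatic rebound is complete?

Net drop Δ = e − u = e − e ρ_c/ρ_m = e (ρ_m − ρ_c)/ρ_m.
e = Δ ρ_m/(ρ_m − ρ_c) = 0.3461 km × 3.251/0.55 = 2.05 km.

2.05 km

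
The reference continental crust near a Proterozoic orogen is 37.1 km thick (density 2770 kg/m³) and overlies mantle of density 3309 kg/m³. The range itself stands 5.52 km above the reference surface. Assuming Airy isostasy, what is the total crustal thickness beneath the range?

Root depth r = h ρ_c / (ρ_m − ρ_c) = 5.52 km × 2770 / 539 = 28.37 km.
Total thickness = T + h + r = 37.1 km + 5.52 km + 28.37 km = 71 km.

71 km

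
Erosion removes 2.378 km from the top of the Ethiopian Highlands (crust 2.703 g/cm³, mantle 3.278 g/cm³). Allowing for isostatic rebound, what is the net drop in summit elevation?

Rebound u = e ρ_c/ρ_m = 2.378 km × 2.703/3.278 = 1.961 km.
Net surface drop = e − u = 2.378 km − 1.961 km = e (ρ_m − ρ_c)/ρ_m = 0.417 km.

0.417 km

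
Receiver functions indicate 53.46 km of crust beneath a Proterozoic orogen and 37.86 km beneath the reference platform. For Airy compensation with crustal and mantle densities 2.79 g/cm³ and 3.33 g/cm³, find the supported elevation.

2.53 km

Excess crust Δ = 53.46 km − 37.86 km = 15.6 km, split between elevation h and root r with h + r = Δ.
Airy balance ρ_c h = (ρ_m − ρ_c) r gives r = h ρ_c/(ρ_m − ρ_c), so h (1 + ρ_c/(ρ_m − ρ_c)) = Δ, i.e. h = Δ (ρ_m − ρ_c)/ρ_m.
h = 15.6 km × 0.54/3.33 = 2.53 km.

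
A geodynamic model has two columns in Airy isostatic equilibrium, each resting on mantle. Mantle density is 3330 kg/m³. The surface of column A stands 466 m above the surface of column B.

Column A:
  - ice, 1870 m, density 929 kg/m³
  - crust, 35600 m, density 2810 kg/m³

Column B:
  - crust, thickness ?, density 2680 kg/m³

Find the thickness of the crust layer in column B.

Take the compensation level at the base of the deeper column (depth z_c below the surface of column A) and equate Σ ρ_i t_i down to z_c; mantle fills any gap and the z_c terms cancel.
Column A: 1870×929 + 35600×2810 + (z_c − 37470)×3330
Column B: 466×0 + x×2680 + (z_c − 466 − 0 − x)×3330
The z_c×3330 term appears on both sides and cancels. Collect the known terms of each column as K = Σ(ρt)_known − 3330 × (depth of known layers): K_A = 101773230 − 3330×37470 = −23001870; K_B = 0 − 3330×(466 + 0) = −1551780.
Balance: K_A = K_B − x×(3330 − 2680), so x = (K_B − K_A)/(3330 − 2680) = 21450100/650 = 33000 m.

33000 m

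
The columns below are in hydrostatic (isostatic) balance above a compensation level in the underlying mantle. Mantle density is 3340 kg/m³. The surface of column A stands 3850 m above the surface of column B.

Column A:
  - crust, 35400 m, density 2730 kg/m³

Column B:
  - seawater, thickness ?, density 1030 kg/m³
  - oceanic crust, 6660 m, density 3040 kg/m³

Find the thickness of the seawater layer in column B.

2920 m

Take the compensation level at the base of the deeper column (depth z_c below the surface of column A) and equate Σ ρ_i t_i down to z_c; mantle fills any gap and the z_c terms cancel.
Column A: 35400×2730 + (z_c − 35400)×3340
Column B: 3850×0 + x×1030 + 6660×3040 + (z_c − 3850 − 6660 − x)×3340
The z_c×3340 term appears on both sides and cancels. Collect the known terms of each column as K = Σ(ρt)_known − 3340 × (depth of known layers): K_A = 96642000 − 3340×35400 = −21594000; K_B = 20246400 − 3340×(3850 + 6660) = −14857000.
Balance: K_A = K_B − x×(3340 − 1030), so x = (K_B − K_A)/(3340 − 1030) = 6737000/2310 = 2920 m.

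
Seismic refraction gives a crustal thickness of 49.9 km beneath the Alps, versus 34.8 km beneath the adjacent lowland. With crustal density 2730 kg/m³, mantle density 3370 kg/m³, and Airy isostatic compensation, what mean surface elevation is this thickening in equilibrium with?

2.87 km

Excess crust Δ = 49.9 km − 34.8 km = 15.1 km, split between elevation h and root r with h + r = Δ.
Airy balance ρ_c h = (ρ_m − ρ_c) r gives r = h ρ_c/(ρ_m − ρ_c), so h (1 + ρ_c/(ρ_m − ρ_c)) = Δ, i.e. h = Δ (ρ_m − ρ_c)/ρ_m.
h = 15.1 km × 640/3370 = 2.87 km.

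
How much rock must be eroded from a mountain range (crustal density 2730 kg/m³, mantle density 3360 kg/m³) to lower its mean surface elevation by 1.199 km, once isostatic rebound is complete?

Net drop Δ = e − u = e − e ρ_c/ρ_m = e (ρ_m − ρ_c)/ρ_m.
e = Δ ρ_m/(ρ_m − ρ_c) = 1.199 km × 3360/630 = 6.39 km.

6.39 km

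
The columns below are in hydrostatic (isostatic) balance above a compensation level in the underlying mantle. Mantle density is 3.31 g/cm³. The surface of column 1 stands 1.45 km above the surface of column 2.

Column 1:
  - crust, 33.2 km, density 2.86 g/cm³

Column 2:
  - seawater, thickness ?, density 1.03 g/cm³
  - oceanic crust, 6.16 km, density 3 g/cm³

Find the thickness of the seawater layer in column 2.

3.61 km

Take the compensation level at the base of the deeper column (depth z_c below the surface of column 1) and equate Σ ρ_i t_i down to z_c; mantle fills any gap and the z_c terms cancel.
Column 1: 33.2×2.86 + (z_c − 33.2)×3.31
Column 2: 1.45×0 + x×1.03 + 6.16×3 + (z_c − 1.45 − 6.16 − x)×3.31
The z_c×3.31 term appears on both sides and cancels. Collect the known terms of each column as K = Σ(ρt)_known − 3.31 × (depth of known layers): K_1 = 94.952 − 3.31×33.2 = −14.94; K_2 = 18.48 − 3.31×(1.45 + 6.16) = −6.7091.
Balance: K_1 = K_2 − x×(3.31 − 1.03), so x = (K_2 − K_1)/(3.31 − 1.03) = 8.2309/2.28 = 3.61 km.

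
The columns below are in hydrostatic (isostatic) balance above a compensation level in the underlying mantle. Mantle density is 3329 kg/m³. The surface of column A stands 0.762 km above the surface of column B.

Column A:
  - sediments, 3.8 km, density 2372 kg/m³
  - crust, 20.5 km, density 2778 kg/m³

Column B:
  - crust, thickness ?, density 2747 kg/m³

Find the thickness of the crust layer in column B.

21.3 km

Take the compensation level at the base of the deeper column (depth z_c below the surface of column A) and equate Σ ρ_i t_i down to z_c; mantle fills any gap and the z_c terms cancel.
Column A: 3.8×2372 + 20.5×2778 + (z_c − 24.3)×3329
Column B: 0.762×0 + x×2747 + (z_c − 0.762 − 0 − x)×3329
The z_c×3329 term appears on both sides and cancels. Collect the known terms of each column as K = Σ(ρt)_known − 3329 × (depth of known layers): K_A = 65962.6 − 3329×24.3 = −14932.1; K_B = 0 − 3329×(0.762 + 0) = −2536.698.
Balance: K_A = K_B − x×(3329 − 2747), so x = (K_B − K_A)/(3329 − 2747) = 12395.4/582 = 21.3 km.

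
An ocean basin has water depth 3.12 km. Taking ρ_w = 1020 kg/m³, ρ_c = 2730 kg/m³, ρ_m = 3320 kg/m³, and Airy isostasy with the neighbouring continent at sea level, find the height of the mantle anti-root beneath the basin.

9.04 km

Equating mass per unit area of the two columns: replacing crust with seawater at the top is compensated by replacing crust with mantle at the base: d (ρ_c − ρ_w) = a (ρ_m − ρ_c).
a = d (ρ_c − ρ_w)/(ρ_m − ρ_c) = 3.12 km × 1710/590 = 9.04 km.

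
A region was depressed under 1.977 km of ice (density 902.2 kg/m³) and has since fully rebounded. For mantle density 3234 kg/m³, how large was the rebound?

0.552 km

Removing the load lets mantle flow back in; uplift u satisfies ρ_ice t = ρ_m u.
u = t ρ_ice/ρ_m = 1.977 km × 902.2/3234 = 0.552 km.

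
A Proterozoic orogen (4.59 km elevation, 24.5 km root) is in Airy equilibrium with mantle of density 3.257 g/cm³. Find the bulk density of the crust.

2.74 g/cm³

ρ_c h = (ρ_m − ρ_c) r → ρ_c (h + r) = ρ_m r → ρ_c = ρ_m r / (h + r).
ρ_c = 3.257 × 24.5 km / (4.59 km + 24.5 km) = 2.74 g/cm³.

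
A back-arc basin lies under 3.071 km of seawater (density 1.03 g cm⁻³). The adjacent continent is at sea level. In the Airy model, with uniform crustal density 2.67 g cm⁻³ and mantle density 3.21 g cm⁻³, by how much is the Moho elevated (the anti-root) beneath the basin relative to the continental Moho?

Isostatic balance requires: replacing crust with seawater at the top is compensated by replacing crust with mantle at the base: d (ρ_c − ρ_w) = a (ρ_m − ρ_c).
a = d (ρ_c − ρ_w)/(ρ_m − ρ_c) = 3.071 km × 1.64/0.54 = 9.33 km.

9.33 km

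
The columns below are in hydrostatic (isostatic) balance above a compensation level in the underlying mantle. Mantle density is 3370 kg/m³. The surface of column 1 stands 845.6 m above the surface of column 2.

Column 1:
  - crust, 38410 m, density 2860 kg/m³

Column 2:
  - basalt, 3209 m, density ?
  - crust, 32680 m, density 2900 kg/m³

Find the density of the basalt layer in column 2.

2940 kg/m³

Take the compensation level at the base of the deeper column (depth z_c below the surface of column 1) and equate Σ ρ_i t_i down to z_c; mantle fills any gap and the z_c terms cancel.
Column 1: 38410×2860 + (z_c − 38410)×3370
Column 2: 845.6×0 + 3209×ρ + 32680×2900 + (z_c − 845.6 − 35889)×3370
The z_c×3370 term appears on both sides and cancels. Collect the known terms of each column as K = Σ(ρt)_known − 3370 × (depth of known layers): K_1 = 109852600 − 3370×38410 = −19589100; K_2 = 94772000 − 3370×(845.6 + 35889) = −29023602.
Balance: K_1 = K_2 + 3209×ρ, so ρ = (K_1 − K_2)/3209 = 9434500/3209 = 2940 kg/m³.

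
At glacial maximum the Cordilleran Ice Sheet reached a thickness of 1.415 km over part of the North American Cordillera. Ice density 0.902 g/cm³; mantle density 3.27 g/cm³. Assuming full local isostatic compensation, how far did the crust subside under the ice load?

In Airy isostatic equilibrium: the ice load ρ_ice t is balanced by mantle displaced below, ρ_m s.
s = t ρ_ice / ρ_m = 1.415 km × 0.902/3.27 = 0.39 km.

0.39 km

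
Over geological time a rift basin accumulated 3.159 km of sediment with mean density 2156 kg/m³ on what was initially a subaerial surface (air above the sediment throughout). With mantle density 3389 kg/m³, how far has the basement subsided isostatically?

2.01 km

Subaerial load: s = t ρ_sed / ρ_m = 3.159 km × 2156/3389 = 2.01 km.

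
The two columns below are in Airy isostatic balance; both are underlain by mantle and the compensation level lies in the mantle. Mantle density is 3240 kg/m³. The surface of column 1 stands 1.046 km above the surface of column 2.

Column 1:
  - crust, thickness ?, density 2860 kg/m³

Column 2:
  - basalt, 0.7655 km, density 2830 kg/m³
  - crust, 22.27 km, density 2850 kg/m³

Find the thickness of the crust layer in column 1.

32.6 km

Take the compensation level at the base of the deeper column (depth z_c below the surface of column 1) and equate Σ ρ_i t_i down to z_c; mantle fills any gap and the z_c terms cancel.
Column 1: x×2860 + (z_c − 0 − x)×3240
Column 2: 1.046×0 + 0.7655×2830 + 22.27×2850 + (z_c − 1.046 − 23.0355)×3240
The z_c×3240 term appears on both sides and cancels. Collect the known terms of each column as K = Σ(ρt)_known − 3240 × (depth of known layers): K_1 = 0 − 3240×0 = 0; K_2 = 65635.865 − 3240×(1.046 + 23.0355) = −12388.195.
Balance: K_1 − x×(3240 − 2860) = K_2, so x = (K_1 − K_2)/(3240 − 2860) = 12388.2/380 = 32.6 km.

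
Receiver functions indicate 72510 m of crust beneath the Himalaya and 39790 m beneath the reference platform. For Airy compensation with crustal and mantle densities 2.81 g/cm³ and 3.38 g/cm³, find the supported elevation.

Excess crust Δ = 72510 m − 39790 m = 32720 m, split between elevation h and root r with h + r = Δ.
Airy balance ρ_c h = (ρ_m − ρ_c) r gives r = h ρ_c/(ρ_m − ρ_c), so h (1 + ρ_c/(ρ_m − ρ_c)) = Δ, i.e. h = Δ (ρ_m − ρ_c)/ρ_m.
h = 32720 m × 0.57/3.38 = 5520 m.

5520 m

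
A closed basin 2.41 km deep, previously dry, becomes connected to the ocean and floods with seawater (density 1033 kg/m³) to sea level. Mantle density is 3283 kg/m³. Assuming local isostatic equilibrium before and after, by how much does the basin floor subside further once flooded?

After flooding the water column is d + s deep. Its weight must equal the weight of mantle displaced by the extra subsidence s: (d + s) ρ_w = s ρ_m.
s = d ρ_w / (ρ_m − ρ_w) = 2.41 km × 1033/(3283 − 1033) = 1.11 km.

1.11 km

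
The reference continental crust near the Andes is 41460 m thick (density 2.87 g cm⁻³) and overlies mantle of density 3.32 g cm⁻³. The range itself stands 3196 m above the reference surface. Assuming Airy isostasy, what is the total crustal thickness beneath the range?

Root depth r = h ρ_c / (ρ_m − ρ_c) = 3196 m × 2.87 / 0.45 = 20380 m.
Total thickness = T + h + r = 41460 m + 3196 m + 20380 m = 65000 m.

65000 m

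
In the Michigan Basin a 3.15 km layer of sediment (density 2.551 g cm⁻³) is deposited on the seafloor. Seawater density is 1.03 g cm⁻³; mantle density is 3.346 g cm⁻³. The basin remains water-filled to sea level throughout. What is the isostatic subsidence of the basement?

2.07 km

Submarine loading: the sediment displaces seawater, and the subsidence is in turn flooded, so s (ρ_m − ρ_w) = t (ρ_sed − ρ_w).
s = 3.15 km × (2.551 − 1.03) / (3.346 − 1.03) = 2.07 km.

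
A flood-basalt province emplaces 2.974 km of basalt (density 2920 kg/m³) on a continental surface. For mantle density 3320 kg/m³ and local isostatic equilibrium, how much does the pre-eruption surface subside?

2.62 km

Subaerial loading: s = t ρ_load / ρ_m.
s = 2.974 km × 2920/3320 = 2.62 km.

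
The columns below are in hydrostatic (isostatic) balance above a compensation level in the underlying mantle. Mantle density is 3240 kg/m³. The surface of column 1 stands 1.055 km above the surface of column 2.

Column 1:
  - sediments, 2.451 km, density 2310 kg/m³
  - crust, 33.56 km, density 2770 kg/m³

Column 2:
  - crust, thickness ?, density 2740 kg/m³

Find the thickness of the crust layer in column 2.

Take the compensation level at the base of the deeper column (depth z_c below the surface of column 1) and equate Σ ρ_i t_i down to z_c; mantle fills any gap and the z_c terms cancel.
Column 1: 2.451×2310 + 33.56×2770 + (z_c − 36.011)×3240
Column 2: 1.055×0 + x×2740 + (z_c − 1.055 − 0 − x)×3240
The z_c×3240 term appears on both sides and cancels. Collect the known terms of each column as K = Σ(ρt)_known − 3240 × (depth of known layers): K_1 = 98623.01 − 3240×36.011 = −18052.63; K_2 = 0 − 3240×(1.055 + 0) = −3418.2.
Balance: K_1 = K_2 − x×(3240 − 2740), so x = (K_2 − K_1)/(3240 − 2740) = 14634.4/500 = 29.3 km.

29.3 km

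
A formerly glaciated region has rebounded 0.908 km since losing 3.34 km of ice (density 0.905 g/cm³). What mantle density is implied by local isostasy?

ρ_m = ρ_ice t / u = 0.905 × 3.34 km/0.908 km = 3.33 g/cm³.

3.33 g/cm³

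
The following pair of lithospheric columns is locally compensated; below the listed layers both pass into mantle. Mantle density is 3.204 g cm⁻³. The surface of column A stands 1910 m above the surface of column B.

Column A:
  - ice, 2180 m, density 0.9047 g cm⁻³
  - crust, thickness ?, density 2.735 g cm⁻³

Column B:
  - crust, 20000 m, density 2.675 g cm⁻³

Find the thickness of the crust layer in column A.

Take the compensation level at the base of the deeper column (depth z_c below the surface of column A) and equate Σ ρ_i t_i down to z_c; mantle fills any gap and the z_c terms cancel.
Column A: 2180×0.9047 + x×2.735 + (z_c − 2180 − x)×3.204
Column B: 1910×0 + 20000×2.675 + (z_c − 1910 − 20000)×3.204
The z_c×3.204 term appears on both sides and cancels. Collect the known terms of each column as K = Σ(ρt)_known − 3.204 × (depth of known layers): K_A = 1972.246 − 3.204×2180 = −5012.474; K_B = 53500 − 3.204×(1910 + 20000) = −16699.64.
Balance: K_A − x×(3.204 − 2.735) = K_B, so x = (K_A − K_B)/(3.204 − 2.735) = 11687.2/0.469 = 24900 m.

24900 m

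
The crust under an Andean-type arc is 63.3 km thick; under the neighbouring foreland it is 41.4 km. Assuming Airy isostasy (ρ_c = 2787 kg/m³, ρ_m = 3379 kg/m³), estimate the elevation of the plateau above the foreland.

3.84 km

Excess crust Δ = 63.3 km − 41.4 km = 21.9 km, split between elevation h and root r with h + r = Δ.
Airy balance ρ_c h = (ρ_m − ρ_c) r gives r = h ρ_c/(ρ_m − ρ_c), so h (1 + ρ_c/(ρ_m − ρ_c)) = Δ, i.e. h = Δ (ρ_m − ρ_c)/ρ_m.
h = 21.9 km × 592/3379 = 3.84 km.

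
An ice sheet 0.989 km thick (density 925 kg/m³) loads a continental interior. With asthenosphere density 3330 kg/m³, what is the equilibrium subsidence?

In Airy isostatic equilibrium: the ice load ρ_ice t is balanced by mantle displaced below, ρ_m s.
s = t ρ_ice / ρ_m = 0.989 km × 925/3330 = 0.275 km.

0.275 km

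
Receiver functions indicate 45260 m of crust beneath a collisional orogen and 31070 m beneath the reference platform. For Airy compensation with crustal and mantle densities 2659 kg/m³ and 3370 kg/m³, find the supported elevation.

2990 m

Excess crust Δ = 45260 m − 31070 m = 14190 m, split between elevation h and root r with h + r = Δ.
Airy balance ρ_c h = (ρ_m − ρ_c) r gives r = h ρ_c/(ρ_m − ρ_c), so h (1 + ρ_c/(ρ_m − ρ_c)) = Δ, i.e. h = Δ (ρ_m − ρ_c)/ρ_m.
h = 14190 m × 711/3370 = 2990 m.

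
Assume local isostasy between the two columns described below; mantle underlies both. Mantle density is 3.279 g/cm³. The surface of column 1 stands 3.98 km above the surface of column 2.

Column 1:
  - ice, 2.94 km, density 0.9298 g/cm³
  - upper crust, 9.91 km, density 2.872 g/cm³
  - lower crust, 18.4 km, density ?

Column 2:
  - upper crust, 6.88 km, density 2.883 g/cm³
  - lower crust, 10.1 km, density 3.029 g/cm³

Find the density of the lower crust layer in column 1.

Take the compensation level at the base of the deeper column (depth z_c below the surface of column 1) and equate Σ ρ_i t_i down to z_c; mantle fills any gap and the z_c terms cancel.
Column 1: 2.94×0.9298 + 9.91×2.872 + 18.4×ρ + (z_c − 31.25)×3.279
Column 2: 3.98×0 + 6.88×2.883 + 10.1×3.029 + (z_c − 3.98 − 16.98)×3.279
The z_c×3.279 term appears on both sides and cancels. Collect the known terms of each column as K = Σ(ρt)_known − 3.279 × (depth of known layers): K_1 = 31.195132 − 3.279×31.25 = −71.273618; K_2 = 50.42794 − 3.279×(3.98 + 16.98) = −18.2999.
Balance: K_1 + 18.4×ρ = K_2, so ρ = (K_2 − K_1)/18.4 = 52.9737/18.4 = 2.88 g/cm³.

2.88 g/cm³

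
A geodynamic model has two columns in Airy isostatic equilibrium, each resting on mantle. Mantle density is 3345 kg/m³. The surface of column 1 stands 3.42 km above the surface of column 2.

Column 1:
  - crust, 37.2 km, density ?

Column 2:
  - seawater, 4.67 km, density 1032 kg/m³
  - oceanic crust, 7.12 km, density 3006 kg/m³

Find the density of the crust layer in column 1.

2680 kg/m³

Take the compensation level at the base of the deeper column (depth z_c below the surface of column 1) and equate Σ ρ_i t_i down to z_c; mantle fills any gap and the z_c terms cancel.
Column 1: 37.2×ρ + (z_c − 37.2)×3345
Column 2: 3.42×0 + 4.67×1032 + 7.12×3006 + (z_c − 3.42 − 11.79)×3345
The z_c×3345 term appears on both sides and cancels. Collect the known terms of each column as K = Σ(ρt)_known − 3345 × (depth of known layers): K_1 = 0 − 3345×37.2 = −124434; K_2 = 26222.16 − 3345×(3.42 + 11.79) = −24655.29.
Balance: K_1 + 37.2×ρ = K_2, so ρ = (K_2 − K_1)/37.2 = 99778.7/37.2 = 2680 kg/m³.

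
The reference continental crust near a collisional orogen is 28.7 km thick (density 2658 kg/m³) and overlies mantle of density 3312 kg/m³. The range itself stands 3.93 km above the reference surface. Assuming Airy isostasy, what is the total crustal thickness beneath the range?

Root depth r = h ρ_c / (ρ_m − ρ_c) = 3.93 km × 2658 / 654 = 15.97 km.
Total thickness = T + h + r = 28.7 km + 3.93 km + 15.97 km = 48.6 km.

48.6 km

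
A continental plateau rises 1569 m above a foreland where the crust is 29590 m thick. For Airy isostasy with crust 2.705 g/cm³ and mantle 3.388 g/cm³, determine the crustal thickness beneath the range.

Root depth r = h ρ_c / (ρ_m − ρ_c) = 1569 m × 2.705 / 0.683 = 6214 m.
Total thickness = T + h + r = 29590 m + 1569 m + 6214 m = 37400 m.

37400 m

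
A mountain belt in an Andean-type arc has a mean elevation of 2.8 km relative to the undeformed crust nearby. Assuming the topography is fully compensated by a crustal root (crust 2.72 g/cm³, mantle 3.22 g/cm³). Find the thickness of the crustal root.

In Airy isostatic equilibrium: the weight of the topography is balanced by the buoyancy of the root, ρ_c h = (ρ_m − ρ_c) r.
r = h · ρ_c / (ρ_m − ρ_c) = 2.8 km × 2.72 / (3.22 − 2.72) = 15.2 km.

15.2 km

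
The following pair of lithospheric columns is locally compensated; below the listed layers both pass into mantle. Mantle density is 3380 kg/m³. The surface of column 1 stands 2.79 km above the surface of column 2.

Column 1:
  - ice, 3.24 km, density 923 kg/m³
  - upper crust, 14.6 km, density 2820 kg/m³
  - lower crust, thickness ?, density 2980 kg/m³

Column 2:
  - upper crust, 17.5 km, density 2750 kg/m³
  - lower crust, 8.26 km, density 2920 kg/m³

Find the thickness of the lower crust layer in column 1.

Take the compensation level at the base of the deeper column (depth z_c below the surface of column 1) and equate Σ ρ_i t_i down to z_c; mantle fills any gap and the z_c terms cancel.
Column 1: 3.24×923 + 14.6×2820 + x×2980 + (z_c − 17.84 − x)×3380
Column 2: 2.79×0 + 17.5×2750 + 8.26×2920 + (z_c − 2.79 − 25.76)×3380
The z_c×3380 term appears on both sides and cancels. Collect the known terms of each column as K = Σ(ρt)_known − 3380 × (depth of known layers): K_1 = 44162.52 − 3380×17.84 = −16136.68; K_2 = 72244.2 − 3380×(2.79 + 25.76) = −24254.8.
Balance: K_1 − x×(3380 − 2980) = K_2, so x = (K_1 − K_2)/(3380 − 2980) = 8118.12/400 = 20.3 km.

20.3 km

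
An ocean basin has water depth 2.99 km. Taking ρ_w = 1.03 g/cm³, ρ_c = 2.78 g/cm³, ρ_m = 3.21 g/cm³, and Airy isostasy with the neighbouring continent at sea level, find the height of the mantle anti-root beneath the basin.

Isostatic balance requires: replacing crust with seawater at the top is compensated by replacing crust with mantle at the base: d (ρ_c − ρ_w) = a (ρ_m − ρ_c).
a = d (ρ_c − ρ_w)/(ρ_m − ρ_c) = 2.99 km × 1.75/0.43 = 12.2 km.

12.2 km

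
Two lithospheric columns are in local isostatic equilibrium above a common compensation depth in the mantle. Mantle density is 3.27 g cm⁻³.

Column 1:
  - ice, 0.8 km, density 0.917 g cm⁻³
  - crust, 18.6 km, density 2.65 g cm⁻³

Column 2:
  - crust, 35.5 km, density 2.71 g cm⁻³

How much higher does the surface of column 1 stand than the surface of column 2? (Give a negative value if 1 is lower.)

−1.98 km

For any compensation level in the mantle, the mantle terms cancel and isostasy reduces to e = (Σt_1 − Σt_2) − (Σ(ρt)_1 − Σ(ρt)_2) / ρ_m.
Σt_1 = 19.4 km; Σt_2 = 35.5 km; Σ(ρt)_1 = 50.0236; Σ(ρt)_2 = 96.205 (in km·g cm⁻³).
e = (19.4 − 35.5) − (50.0236 − 96.205) / 3.27 = −1.98 km.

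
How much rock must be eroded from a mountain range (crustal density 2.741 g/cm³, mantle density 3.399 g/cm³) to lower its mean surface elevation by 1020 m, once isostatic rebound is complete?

5270 m

Net drop Δ = e − u = e − e ρ_c/ρ_m = e (ρ_m − ρ_c)/ρ_m.
e = Δ ρ_m/(ρ_m − ρ_c) = 1020 m × 3.399/0.658 = 5270 m.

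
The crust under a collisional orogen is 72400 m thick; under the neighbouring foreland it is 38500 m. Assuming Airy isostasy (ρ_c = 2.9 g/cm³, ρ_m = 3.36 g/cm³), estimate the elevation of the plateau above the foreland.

4640 m

Excess crust Δ = 72400 m − 38500 m = 33900 m, split between elevation h and root r with h + r = Δ.
Airy balance ρ_c h = (ρ_m − ρ_c) r gives r = h ρ_c/(ρ_m − ρ_c), so h (1 + ρ_c/(ρ_m − ρ_c)) = Δ, i.e. h = Δ (ρ_m − ρ_c)/ρ_m.
h = 33900 m × 0.46/3.36 = 4640 m.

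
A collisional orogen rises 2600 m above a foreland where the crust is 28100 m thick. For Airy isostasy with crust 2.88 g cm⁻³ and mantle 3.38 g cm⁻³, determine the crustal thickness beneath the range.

45700 m

Root depth r = h ρ_c / (ρ_m − ρ_c) = 2600 m × 2.88 / 0.5 = 14980 m.
Total thickness = T + h + r = 28100 m + 2600 m + 14980 m = 45700 m.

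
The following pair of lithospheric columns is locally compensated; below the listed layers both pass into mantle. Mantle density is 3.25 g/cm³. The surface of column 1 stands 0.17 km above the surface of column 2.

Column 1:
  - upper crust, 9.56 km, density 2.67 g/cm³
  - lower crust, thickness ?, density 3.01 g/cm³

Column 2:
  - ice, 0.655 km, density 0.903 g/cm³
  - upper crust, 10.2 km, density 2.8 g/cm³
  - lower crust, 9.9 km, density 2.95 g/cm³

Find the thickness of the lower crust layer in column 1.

17.1 km

Take the compensation level at the base of the deeper column (depth z_c below the surface of column 1) and equate Σ ρ_i t_i down to z_c; mantle fills any gap and the z_c terms cancel.
Column 1: 9.56×2.67 + x×3.01 + (z_c − 9.56 − x)×3.25
Column 2: 0.17×0 + 0.655×0.903 + 10.2×2.8 + 9.9×2.95 + (z_c − 0.17 − 20.755)×3.25
The z_c×3.25 term appears on both sides and cancels. Collect the known terms of each column as K = Σ(ρt)_known − 3.25 × (depth of known layers): K_1 = 25.5252 − 3.25×9.56 = −5.5448; K_2 = 58.356465 − 3.25×(0.17 + 20.755) = −9.649785.
Balance: K_1 − x×(3.25 − 3.01) = K_2, so x = (K_1 − K_2)/(3.25 − 3.01) = 4.10499/0.24 = 17.1 km.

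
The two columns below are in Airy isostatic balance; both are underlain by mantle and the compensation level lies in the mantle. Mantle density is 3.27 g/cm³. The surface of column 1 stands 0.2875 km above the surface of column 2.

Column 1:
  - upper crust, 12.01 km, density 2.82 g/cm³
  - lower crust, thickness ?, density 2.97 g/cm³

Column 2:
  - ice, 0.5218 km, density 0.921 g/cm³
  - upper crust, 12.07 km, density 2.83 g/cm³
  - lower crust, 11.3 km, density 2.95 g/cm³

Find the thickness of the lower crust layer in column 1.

Take the compensation level at the base of the deeper column (depth z_c below the surface of column 1) and equate Σ ρ_i t_i down to z_c; mantle fills any gap and the z_c terms cancel.
Column 1: 12.01×2.82 + x×2.97 + (z_c − 12.01 − x)×3.27
Column 2: 0.2875×0 + 0.5218×0.921 + 12.07×2.83 + 11.3×2.95 + (z_c − 0.2875 − 23.8918)×3.27
The z_c×3.27 term appears on both sides and cancels. Collect the known terms of each column as K = Σ(ρt)_known − 3.27 × (depth of known layers): K_1 = 33.8682 − 3.27×12.01 = −5.4045; K_2 = 67.9736778 − 3.27×(0.2875 + 23.8918) = −11.0926332.
Balance: K_1 − x×(3.27 − 2.97) = K_2, so x = (K_1 − K_2)/(3.27 − 2.97) = 5.68813/0.3 = 19 km.

19 km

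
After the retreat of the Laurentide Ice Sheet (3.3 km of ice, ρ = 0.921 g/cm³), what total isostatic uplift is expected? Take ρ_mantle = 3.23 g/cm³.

Removing the load lets mantle flow back in; uplift u satisfies ρ_ice t = ρ_m u.
u = t ρ_ice/ρ_m = 3.3 km × 0.921/3.23 = 0.941 km.

0.941 km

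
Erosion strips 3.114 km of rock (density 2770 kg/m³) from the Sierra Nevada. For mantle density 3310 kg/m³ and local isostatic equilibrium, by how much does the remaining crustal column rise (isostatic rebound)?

Unloading: uplift u = e ρ_c/ρ_m = 3.114 km × 2770/3310 = 2.61 km.

2.61 km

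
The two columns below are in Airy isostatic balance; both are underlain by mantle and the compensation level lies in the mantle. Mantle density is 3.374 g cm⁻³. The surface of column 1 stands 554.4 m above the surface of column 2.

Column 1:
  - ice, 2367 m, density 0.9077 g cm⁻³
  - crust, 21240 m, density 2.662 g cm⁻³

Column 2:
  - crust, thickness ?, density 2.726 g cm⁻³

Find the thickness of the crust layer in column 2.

29500 m

Take the compensation level at the base of the deeper column (depth z_c below the surface of column 1) and equate Σ ρ_i t_i down to z_c; mantle fills any gap and the z_c terms cancel.
Column 1: 2367×0.9077 + 21240×2.662 + (z_c − 23607)×3.374
Column 2: 554.4×0 + x×2.726 + (z_c − 554.4 − 0 − x)×3.374
The z_c×3.374 term appears on both sides and cancels. Collect the known terms of each column as K = Σ(ρt)_known − 3.374 × (depth of known layers): K_1 = 58689.4059 − 3.374×23607 = −20960.6121; K_2 = 0 − 3.374×(554.4 + 0) = −1870.5456.
Balance: K_1 = K_2 − x×(3.374 − 2.726), so x = (K_2 − K_1)/(3.374 − 2.726) = 19090.1/0.648 = 29500 m.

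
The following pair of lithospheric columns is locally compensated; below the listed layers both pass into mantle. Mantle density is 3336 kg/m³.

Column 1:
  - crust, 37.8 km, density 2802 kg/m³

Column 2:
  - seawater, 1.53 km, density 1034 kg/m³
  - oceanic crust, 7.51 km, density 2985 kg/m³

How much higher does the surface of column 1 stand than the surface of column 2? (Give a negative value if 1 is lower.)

For any compensation level in the mantle, the mantle terms cancel and isostasy reduces to e = (Σt_1 − Σt_2) − (Σ(ρt)_1 − Σ(ρt)_2) / ρ_m.
Σt_1 = 37.8 km; Σt_2 = 9.04 km; Σ(ρt)_1 = 105915.6; Σ(ρt)_2 = 23999.37 (in km·kg/m³).
e = (37.8 − 9.04) − (105915.6 − 23999.37) / 3336 = 4.2 km.

4.2 km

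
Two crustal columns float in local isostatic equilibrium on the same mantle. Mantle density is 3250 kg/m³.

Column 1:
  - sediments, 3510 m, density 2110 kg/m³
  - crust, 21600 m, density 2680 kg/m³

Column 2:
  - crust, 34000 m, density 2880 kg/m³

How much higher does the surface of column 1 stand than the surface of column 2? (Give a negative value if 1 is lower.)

For any compensation level in the mantle, the mantle terms cancel and isostasy reduces to e = (Σt_1 − Σt_2) − (Σ(ρt)_1 − Σ(ρt)_2) / ρ_m.
Σt_1 = 25110 m; Σt_2 = 34000 m; Σ(ρt)_1 = 65294100; Σ(ρt)_2 = 97920000 (in m·kg/m³).
e = (25110 − 34000) − (65294100 − 97920000) / 3250 = 1150 m.

1150 m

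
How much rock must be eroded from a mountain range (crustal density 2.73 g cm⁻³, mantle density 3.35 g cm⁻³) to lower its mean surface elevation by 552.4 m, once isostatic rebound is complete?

Net drop Δ = e − u = e − e ρ_c/ρ_m = e (ρ_m − ρ_c)/ρ_m.
e = Δ ρ_m/(ρ_m − ρ_c) = 552.4 m × 3.35/0.62 = 2980 m.

2980 m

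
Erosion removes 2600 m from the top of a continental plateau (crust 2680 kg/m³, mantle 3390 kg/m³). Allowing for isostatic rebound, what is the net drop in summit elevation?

545 m

Rebound u = e ρ_c/ρ_m = 2600 m × 2680/3390 = 2055 m.
Net surface drop = e − u = 2600 m − 2055 m = e (ρ_m − ρ_c)/ρ_m = 545 m.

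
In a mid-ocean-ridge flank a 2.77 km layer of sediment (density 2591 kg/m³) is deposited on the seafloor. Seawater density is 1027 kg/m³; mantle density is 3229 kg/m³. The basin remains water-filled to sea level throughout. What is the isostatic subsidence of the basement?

Submarine loading: the sediment displaces seawater, and the subsidence is in turn flooded, so s (ρ_m − ρ_w) = t (ρ_sed − ρ_w).
s = 2.77 km × (2591 − 1027) / (3229 − 1027) = 1.97 km.

1.97 km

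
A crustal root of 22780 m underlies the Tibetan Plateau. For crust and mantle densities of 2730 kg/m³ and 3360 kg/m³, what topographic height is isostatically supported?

5260 m

In Airy isostatic equilibrium: ρ_c h = (ρ_m − ρ_c) r.
h = r (ρ_m − ρ_c) / ρ_c = 22780 m × (3360 − 2730) / 2730 = 5260 m.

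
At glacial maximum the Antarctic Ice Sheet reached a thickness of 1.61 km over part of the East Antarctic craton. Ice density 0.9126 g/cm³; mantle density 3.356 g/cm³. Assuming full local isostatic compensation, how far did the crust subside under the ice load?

Equating mass per unit area of the two columns: the ice load ρ_ice t is balanced by mantle displaced below, ρ_m s.
s = t ρ_ice / ρ_m = 1.61 km × 0.9126/3.356 = 0.438 km.

0.438 km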